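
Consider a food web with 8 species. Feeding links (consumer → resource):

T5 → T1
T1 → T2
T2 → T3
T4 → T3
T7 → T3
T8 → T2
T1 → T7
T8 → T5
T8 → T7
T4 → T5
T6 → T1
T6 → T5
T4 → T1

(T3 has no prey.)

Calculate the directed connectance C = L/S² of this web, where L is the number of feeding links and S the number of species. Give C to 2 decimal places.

C = 0.20

The web has S = 8 species and L = 13 feeding links.
C = L / S² = 13 / 64 = 0.2031 ≈ 0.20.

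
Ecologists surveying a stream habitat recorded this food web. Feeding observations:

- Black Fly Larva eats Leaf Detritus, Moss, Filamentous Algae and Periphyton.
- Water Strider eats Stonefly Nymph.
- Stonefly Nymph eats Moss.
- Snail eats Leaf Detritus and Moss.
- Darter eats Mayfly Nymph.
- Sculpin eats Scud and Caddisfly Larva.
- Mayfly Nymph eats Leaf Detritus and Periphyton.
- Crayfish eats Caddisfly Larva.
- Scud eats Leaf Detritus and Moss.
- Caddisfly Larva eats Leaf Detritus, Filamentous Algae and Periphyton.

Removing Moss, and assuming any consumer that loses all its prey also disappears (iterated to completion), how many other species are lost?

2

Remove Moss.
Round 1: Stonefly Nymph (all prey gone) → extinct.
Round 2: Water Strider (all prey gone) → extinct.
No further losses. Total secondary extinctions: 2.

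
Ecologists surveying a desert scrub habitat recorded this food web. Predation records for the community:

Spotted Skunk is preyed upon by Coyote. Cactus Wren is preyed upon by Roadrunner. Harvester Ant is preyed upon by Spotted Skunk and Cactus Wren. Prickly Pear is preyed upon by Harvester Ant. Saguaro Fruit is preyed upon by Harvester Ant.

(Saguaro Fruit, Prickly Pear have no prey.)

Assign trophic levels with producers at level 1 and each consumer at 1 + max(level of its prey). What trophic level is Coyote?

Trophic level 4

Saguaro Fruit is a producer → level 1.
Harvester Ant eats Saguaro Fruit (level 1); other prey at levels: Prickly Pear 1 → level 2.
Spotted Skunk eats Harvester Ant → level 3.
Coyote eats Spotted Skunk → level 4.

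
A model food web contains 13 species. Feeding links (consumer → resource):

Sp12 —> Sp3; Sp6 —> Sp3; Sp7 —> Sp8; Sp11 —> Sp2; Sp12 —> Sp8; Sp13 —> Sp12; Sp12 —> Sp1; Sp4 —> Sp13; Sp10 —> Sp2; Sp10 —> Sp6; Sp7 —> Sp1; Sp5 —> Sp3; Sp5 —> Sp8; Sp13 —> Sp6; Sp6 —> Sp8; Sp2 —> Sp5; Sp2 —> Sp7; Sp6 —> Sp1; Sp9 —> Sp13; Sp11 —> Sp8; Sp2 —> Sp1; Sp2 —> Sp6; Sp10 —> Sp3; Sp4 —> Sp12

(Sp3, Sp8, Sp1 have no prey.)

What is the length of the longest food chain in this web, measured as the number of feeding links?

3 links

One longest chain: Sp3 → Sp12 → Sp13 → Sp4.
It has 4 species and 3 links.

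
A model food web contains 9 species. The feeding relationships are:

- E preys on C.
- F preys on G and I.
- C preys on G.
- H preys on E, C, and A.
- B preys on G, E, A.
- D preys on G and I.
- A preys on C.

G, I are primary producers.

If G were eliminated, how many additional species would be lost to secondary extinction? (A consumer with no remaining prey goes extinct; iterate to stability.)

5

Remove G.
Round 1: C (all prey gone) → extinct.
Round 2: A (all prey gone), E (all prey gone) → extinct.
Round 3: B (all prey gone), H (all prey gone) → extinct.
No further losses. Total secondary extinctions: 5.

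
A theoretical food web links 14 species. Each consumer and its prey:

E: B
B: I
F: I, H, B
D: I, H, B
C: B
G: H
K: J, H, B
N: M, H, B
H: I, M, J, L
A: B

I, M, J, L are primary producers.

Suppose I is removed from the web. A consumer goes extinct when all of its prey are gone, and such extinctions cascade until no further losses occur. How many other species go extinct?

4

Remove I.
Round 1: B (all prey gone) → extinct.
Round 2: C (all prey gone), E (all prey gone), A (all prey gone) → extinct.
No further losses. Total secondary extinctions: 4.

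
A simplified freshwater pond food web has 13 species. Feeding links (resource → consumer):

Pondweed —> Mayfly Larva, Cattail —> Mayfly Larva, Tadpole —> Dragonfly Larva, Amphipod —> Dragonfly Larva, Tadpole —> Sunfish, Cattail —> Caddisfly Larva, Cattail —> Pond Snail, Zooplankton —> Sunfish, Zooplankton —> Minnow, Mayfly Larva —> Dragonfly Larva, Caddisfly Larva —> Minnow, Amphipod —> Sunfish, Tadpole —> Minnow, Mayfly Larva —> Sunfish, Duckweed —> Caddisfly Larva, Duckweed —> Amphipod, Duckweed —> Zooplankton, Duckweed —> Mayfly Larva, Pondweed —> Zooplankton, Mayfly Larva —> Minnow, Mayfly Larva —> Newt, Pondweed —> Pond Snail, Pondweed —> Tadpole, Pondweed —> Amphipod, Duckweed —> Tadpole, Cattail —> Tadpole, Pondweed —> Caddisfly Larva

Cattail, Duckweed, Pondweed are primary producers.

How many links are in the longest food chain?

One longest chain: Cattail → Tadpole → Minnow.
It has 3 species and 2 links.

2 links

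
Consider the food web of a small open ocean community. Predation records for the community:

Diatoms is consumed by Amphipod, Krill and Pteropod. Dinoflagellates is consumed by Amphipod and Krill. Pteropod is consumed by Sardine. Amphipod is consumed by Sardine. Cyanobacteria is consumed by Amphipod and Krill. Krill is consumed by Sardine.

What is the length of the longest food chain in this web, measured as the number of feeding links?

One longest chain: Diatoms → Pteropod → Sardine.
It has 3 species and 2 links.

2 links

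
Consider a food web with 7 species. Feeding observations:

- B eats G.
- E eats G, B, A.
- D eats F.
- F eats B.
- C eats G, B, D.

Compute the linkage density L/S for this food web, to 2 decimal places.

There are L = 9 links among S = 7 species.
L/S = 9/7 = 1.2857 ≈ 1.29.

L/S = 1.29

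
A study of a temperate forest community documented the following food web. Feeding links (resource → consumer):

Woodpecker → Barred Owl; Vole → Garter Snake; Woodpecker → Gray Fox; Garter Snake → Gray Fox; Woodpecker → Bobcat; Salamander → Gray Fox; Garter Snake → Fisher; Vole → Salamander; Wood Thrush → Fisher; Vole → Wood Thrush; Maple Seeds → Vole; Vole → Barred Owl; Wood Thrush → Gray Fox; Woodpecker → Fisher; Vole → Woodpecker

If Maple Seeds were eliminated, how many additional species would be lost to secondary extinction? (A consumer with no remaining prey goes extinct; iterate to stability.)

Remove Maple Seeds.
Round 1: Vole (all prey gone) → extinct.
Round 2: Wood Thrush (all prey gone), Salamander (all prey gone), Woodpecker (all prey gone), Garter Snake (all prey gone) → extinct.
Round 3: Fisher (all prey gone), Gray Fox (all prey gone), Barred Owl (all prey gone), Bobcat (all prey gone) → extinct.
No further losses. Total secondary extinctions: 9.

9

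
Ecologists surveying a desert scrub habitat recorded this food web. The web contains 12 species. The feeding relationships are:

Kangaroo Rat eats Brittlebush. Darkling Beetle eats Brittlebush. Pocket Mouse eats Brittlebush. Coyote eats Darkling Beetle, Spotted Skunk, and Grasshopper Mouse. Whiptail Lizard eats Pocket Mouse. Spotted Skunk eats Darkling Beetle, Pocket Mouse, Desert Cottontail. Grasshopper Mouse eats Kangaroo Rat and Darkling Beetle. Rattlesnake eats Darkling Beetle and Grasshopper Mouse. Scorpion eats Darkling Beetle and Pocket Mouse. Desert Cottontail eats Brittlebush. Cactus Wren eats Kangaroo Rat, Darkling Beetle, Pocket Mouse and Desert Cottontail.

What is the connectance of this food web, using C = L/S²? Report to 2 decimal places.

C = 0.15

The web has S = 12 species and L = 21 feeding links.
C = L / S² = 21 / 144 = 0.1458 ≈ 0.15.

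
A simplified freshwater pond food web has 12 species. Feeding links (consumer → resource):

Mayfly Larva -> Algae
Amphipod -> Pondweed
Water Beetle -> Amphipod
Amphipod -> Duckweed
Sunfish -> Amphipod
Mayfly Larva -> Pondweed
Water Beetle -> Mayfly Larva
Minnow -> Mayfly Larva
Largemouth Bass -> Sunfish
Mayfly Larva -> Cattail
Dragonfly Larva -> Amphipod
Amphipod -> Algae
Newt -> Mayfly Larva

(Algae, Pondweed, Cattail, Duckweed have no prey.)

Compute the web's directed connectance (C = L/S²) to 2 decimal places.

The web has S = 12 species and L = 13 feeding links.
C = L / S² = 13 / 144 = 0.0903 ≈ 0.09.

C = 0.09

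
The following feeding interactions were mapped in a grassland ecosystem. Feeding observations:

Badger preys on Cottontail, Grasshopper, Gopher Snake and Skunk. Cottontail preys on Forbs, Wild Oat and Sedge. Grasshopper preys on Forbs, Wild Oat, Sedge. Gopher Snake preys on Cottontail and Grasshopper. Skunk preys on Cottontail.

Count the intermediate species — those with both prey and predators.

Intermediate species (has both prey and predators): Grasshopper, Cottontail, Skunk, Gopher Snake.
Count: 4.

4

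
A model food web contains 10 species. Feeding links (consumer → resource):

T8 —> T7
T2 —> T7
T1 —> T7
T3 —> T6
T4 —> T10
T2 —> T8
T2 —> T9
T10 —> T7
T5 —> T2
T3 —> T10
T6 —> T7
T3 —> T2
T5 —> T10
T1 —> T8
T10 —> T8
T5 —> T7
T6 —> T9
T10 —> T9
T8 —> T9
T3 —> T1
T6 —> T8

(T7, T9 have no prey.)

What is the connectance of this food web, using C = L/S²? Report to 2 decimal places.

The web has S = 10 species and L = 21 feeding links.
C = L / S² = 21 / 100 = 0.2100 ≈ 0.21.

C = 0.21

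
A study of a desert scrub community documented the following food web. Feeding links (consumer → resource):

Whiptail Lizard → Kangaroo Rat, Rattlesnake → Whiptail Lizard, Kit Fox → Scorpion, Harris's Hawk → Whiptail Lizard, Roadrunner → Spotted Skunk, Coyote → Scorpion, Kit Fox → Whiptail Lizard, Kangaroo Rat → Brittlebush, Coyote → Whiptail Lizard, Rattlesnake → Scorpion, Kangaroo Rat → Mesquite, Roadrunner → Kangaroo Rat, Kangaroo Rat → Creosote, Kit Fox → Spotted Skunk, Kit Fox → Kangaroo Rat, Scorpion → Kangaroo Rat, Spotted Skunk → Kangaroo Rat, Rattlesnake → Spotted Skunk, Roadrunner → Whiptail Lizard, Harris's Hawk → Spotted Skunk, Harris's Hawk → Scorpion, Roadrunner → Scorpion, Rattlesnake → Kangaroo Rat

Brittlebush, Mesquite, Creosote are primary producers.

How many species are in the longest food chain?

4 species

One longest chain: Brittlebush → Kangaroo Rat → Scorpion → Roadrunner.
It has 4 species and 3 links.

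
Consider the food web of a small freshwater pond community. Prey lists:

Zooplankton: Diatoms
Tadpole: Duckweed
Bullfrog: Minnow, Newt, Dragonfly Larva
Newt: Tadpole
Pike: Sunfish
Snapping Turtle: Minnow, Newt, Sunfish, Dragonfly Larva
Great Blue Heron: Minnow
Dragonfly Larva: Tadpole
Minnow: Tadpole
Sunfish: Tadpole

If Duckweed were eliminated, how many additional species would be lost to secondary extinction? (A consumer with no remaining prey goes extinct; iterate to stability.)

9

Remove Duckweed.
Round 1: Tadpole (all prey gone) → extinct.
Round 2: Minnow (all prey gone), Newt (all prey gone), Sunfish (all prey gone), Dragonfly Larva (all prey gone) → extinct.
Round 3: Bullfrog (all prey gone), Pike (all prey gone), Great Blue Heron (all prey gone), Snapping Turtle (all prey gone) → extinct.
No further losses. Total secondary extinctions: 9.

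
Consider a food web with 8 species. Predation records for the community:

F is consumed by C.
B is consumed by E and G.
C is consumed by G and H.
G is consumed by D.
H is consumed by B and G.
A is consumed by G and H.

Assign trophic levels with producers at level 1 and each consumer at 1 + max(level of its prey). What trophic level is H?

Trophic level 3

F is a producer → level 1.
C eats F → level 2.
H eats C (level 2); other prey at levels: A 1 → level 3.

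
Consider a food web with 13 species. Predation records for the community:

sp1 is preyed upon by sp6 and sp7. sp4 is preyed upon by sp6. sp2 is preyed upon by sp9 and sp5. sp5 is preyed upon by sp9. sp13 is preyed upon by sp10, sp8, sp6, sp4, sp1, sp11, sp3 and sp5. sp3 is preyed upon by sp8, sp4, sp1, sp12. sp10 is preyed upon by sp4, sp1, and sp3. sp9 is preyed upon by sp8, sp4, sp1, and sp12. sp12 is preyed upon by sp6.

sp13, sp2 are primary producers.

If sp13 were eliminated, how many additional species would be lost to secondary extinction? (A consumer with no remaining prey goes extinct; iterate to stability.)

3

Remove sp13.
Round 1: sp10 (all prey gone), sp11 (all prey gone) → extinct.
Round 2: sp3 (all prey gone) → extinct.
No further losses. Total secondary extinctions: 3.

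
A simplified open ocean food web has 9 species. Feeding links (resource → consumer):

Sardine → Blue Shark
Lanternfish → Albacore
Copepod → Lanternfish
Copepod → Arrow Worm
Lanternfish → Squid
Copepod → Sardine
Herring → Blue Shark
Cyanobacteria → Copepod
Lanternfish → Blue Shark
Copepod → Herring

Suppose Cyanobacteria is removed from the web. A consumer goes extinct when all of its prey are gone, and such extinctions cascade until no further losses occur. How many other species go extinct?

8

Remove Cyanobacteria.
Round 1: Copepod (all prey gone) → extinct.
Round 2: Sardine (all prey gone), Lanternfish (all prey gone), Herring (all prey gone), Arrow Worm (all prey gone) → extinct.
Round 3: Squid (all prey gone), Blue Shark (all prey gone), Albacore (all prey gone) → extinct.
No further losses. Total secondary extinctions: 8.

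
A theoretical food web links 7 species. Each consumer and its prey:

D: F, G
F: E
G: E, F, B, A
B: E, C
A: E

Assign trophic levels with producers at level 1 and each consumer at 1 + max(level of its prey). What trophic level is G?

E is a producer → level 1.
F eats E → level 2.
G eats F (level 2); other prey at levels: E 1, B 2, A 2 → level 3.

Trophic level 3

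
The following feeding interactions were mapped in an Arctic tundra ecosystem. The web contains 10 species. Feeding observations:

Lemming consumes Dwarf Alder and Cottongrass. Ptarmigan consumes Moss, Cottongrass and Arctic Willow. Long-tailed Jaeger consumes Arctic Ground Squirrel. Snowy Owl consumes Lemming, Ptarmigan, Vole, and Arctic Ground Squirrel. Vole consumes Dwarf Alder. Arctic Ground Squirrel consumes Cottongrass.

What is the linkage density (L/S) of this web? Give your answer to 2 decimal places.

L/S = 1.20

There are L = 12 links among S = 10 species.
L/S = 12/10 = 1.2000 ≈ 1.20.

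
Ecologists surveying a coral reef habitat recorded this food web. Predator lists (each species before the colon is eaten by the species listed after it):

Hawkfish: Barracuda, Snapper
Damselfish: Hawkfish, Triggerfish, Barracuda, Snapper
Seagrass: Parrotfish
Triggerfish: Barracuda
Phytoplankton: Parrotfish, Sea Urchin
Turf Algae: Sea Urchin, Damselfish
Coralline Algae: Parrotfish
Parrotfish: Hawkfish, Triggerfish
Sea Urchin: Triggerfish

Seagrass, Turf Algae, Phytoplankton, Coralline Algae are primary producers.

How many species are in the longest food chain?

One longest chain: Seagrass → Parrotfish → Triggerfish → Barracuda.
It has 4 species and 3 links.

4 species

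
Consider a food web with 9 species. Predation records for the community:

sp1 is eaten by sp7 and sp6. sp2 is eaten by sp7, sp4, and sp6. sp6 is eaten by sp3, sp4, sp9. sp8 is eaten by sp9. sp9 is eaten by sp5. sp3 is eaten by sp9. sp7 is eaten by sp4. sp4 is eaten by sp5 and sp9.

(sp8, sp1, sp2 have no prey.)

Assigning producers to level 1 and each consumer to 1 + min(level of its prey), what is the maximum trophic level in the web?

Producers (level 1): sp8, sp1, sp2.
Following each consumer down to its lowest-level prey: sp2 → sp4 → sp5 (levels 1 through 3).
All prey of sp5 (sp4 2, sp9 2) are at level 2 or above, so sp5 is at level 1 + 2 = 3.
Every consumer has at least one prey at level 2 or below, so none exceeds level 3.

3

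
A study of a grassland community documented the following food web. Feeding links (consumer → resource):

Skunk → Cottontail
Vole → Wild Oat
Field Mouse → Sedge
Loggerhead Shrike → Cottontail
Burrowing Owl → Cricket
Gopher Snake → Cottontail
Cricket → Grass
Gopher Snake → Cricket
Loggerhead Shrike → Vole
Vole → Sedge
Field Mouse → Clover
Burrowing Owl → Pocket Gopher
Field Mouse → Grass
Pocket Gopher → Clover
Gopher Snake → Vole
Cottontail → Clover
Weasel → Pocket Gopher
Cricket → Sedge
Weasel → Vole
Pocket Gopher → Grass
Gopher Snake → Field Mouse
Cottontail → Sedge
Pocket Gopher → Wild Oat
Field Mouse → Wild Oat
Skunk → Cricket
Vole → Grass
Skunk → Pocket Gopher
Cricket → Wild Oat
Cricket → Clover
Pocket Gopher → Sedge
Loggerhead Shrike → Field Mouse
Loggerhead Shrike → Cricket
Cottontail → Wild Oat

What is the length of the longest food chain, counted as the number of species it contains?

One longest chain: Clover → Pocket Gopher → Burrowing Owl.
It has 3 species and 2 links.

3 species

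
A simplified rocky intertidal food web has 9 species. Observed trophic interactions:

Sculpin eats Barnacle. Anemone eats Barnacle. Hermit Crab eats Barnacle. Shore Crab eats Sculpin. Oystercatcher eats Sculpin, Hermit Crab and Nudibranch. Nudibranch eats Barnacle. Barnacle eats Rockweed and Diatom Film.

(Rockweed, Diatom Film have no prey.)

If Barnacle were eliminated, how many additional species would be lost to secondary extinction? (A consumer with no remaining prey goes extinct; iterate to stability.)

Remove Barnacle.
Round 1: Hermit Crab (all prey gone), Sculpin (all prey gone), Nudibranch (all prey gone), Anemone (all prey gone) → extinct.
Round 2: Oystercatcher (all prey gone), Shore Crab (all prey gone) → extinct.
No further losses. Total secondary extinctions: 6.

6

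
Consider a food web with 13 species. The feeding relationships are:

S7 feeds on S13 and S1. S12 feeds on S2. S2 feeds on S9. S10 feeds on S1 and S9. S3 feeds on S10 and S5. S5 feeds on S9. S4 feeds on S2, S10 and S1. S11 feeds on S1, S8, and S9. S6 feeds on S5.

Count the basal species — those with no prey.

Basal species (no prey listed): S8, S13, S1, S9.
Count: 4.

4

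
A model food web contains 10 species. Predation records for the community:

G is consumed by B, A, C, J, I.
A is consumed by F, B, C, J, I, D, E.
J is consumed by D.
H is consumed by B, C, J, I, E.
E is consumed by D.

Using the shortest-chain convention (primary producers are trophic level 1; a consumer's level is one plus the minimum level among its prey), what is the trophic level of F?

Trophic level 3

G is a producer → level 1.
A eats G → level 2.
F eats A → level 3.
No prey of F is below level 2, so 3 is the minimum.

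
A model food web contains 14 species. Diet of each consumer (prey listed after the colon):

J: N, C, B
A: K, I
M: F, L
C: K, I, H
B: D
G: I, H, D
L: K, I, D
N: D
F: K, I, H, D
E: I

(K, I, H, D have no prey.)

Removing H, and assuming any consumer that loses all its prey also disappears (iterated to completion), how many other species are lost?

Remove H.
Every predator of it retains at least one other prey: F still has K, I, D; C still has K, I; G still has I, D.
No consumer loses all prey, so no secondary extinctions occur.

0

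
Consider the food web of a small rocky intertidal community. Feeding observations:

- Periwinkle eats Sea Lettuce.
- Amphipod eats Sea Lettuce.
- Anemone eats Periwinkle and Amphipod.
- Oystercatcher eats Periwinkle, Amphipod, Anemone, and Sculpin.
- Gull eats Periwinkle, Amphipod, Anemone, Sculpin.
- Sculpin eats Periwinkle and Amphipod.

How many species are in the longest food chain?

4 species

One longest chain: Sea Lettuce → Periwinkle → Anemone → Oystercatcher.
It has 4 species and 3 links.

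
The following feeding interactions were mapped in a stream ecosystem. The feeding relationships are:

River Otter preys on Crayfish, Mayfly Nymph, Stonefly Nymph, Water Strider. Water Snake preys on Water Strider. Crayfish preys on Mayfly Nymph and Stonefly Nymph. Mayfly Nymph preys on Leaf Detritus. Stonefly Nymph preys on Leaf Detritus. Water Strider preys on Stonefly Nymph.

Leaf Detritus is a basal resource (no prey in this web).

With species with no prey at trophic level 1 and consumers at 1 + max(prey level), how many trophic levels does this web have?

4

Basal resources (level 1): Leaf Detritus.
Leaf Detritus → Stonefly Nymph → Water Strider → Water Snake gives Water Snake level 4.
No species has a prey at level 4, so no species reaches level 5.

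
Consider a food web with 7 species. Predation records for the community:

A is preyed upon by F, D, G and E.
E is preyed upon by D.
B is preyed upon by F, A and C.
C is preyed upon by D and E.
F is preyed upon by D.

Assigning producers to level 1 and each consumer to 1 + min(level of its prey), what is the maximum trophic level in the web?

3

Producers (level 1): B.
Following each consumer down to its lowest-level prey: B → C → E (levels 1 through 3).
All prey of E (C 2, A 2) are at level 2 or above, so E is at level 1 + 2 = 3.
Every consumer has at least one prey at level 2 or below, so none exceeds level 3.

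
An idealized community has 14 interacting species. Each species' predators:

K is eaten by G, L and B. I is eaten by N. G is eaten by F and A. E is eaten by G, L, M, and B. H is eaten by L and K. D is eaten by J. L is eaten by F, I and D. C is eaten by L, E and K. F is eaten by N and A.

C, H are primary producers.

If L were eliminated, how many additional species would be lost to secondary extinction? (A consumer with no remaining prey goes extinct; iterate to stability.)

3

Remove L.
Round 1: I (all prey gone), D (all prey gone) → extinct.
Round 2: J (all prey gone) → extinct.
No further losses. Total secondary extinctions: 3.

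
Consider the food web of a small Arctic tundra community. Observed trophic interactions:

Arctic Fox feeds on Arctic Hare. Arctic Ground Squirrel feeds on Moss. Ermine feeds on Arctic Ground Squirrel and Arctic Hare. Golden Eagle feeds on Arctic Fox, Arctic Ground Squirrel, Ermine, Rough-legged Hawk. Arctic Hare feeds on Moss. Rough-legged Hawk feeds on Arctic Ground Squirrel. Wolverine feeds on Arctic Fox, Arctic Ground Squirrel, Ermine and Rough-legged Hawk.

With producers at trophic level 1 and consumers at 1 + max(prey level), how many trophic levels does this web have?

4

Producers (level 1): Moss.
Moss → Arctic Hare → Arctic Fox → Golden Eagle gives Golden Eagle level 4.
No species has a prey at level 4, so no species reaches level 5.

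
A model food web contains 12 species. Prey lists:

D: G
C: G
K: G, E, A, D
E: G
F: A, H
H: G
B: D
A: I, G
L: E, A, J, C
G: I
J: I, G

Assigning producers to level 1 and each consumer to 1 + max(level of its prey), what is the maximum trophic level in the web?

4

Producers (level 1): I.
I → G → E → L gives L level 4.
No species has a prey at level 4, so no species reaches level 5.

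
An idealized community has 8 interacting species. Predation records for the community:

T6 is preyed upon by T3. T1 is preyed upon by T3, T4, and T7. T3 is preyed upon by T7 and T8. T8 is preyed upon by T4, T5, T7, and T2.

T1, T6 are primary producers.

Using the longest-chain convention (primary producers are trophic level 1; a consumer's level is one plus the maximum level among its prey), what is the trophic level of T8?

Trophic level 3

T1 is a producer → level 1.
T3 eats T1 (level 1); other prey at levels: T6 1 → level 2.
T8 eats T3 → level 3.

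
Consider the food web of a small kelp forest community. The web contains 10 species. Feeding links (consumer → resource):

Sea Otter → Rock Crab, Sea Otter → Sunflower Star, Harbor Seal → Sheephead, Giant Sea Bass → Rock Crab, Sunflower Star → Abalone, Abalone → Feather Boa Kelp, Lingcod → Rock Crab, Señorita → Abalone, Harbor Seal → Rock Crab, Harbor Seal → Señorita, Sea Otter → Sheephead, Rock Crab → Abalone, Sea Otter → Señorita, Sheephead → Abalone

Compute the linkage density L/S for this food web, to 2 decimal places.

L/S = 1.40

There are L = 14 links among S = 10 species.
L/S = 14/10 = 1.4000 ≈ 1.40.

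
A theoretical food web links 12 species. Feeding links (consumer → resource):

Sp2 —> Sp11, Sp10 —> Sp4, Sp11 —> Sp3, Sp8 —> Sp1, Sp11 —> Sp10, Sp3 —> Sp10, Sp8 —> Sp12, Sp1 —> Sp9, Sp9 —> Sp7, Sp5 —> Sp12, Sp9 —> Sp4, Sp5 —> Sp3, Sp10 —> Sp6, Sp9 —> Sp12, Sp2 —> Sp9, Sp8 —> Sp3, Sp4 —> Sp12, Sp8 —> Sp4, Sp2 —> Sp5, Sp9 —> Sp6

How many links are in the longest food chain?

One longest chain: Sp12 → Sp4 → Sp10 → Sp3 → Sp11 → Sp2.
It has 6 species and 5 links.

5 links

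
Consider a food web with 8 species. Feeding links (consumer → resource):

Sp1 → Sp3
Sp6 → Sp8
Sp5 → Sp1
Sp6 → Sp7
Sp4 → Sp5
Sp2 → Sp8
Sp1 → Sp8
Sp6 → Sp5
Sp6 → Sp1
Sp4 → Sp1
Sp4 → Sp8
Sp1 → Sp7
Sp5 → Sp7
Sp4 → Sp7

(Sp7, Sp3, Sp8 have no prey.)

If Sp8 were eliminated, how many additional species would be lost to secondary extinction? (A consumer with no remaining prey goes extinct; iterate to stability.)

Remove Sp8.
Round 1: Sp2 (all prey gone) → extinct.
No further losses. Total secondary extinctions: 1.

1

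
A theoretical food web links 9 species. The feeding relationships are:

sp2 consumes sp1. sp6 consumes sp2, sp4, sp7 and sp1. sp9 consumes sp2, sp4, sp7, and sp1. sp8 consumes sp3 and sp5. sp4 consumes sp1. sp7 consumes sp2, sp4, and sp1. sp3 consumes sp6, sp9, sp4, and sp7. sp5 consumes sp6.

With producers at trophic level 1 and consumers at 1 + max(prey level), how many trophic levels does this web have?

6

Producers (level 1): sp1.
sp1 → sp2 → sp7 → sp6 → sp5 → sp8 gives sp8 level 6.
No species has a prey at level 6, so no species reaches level 7.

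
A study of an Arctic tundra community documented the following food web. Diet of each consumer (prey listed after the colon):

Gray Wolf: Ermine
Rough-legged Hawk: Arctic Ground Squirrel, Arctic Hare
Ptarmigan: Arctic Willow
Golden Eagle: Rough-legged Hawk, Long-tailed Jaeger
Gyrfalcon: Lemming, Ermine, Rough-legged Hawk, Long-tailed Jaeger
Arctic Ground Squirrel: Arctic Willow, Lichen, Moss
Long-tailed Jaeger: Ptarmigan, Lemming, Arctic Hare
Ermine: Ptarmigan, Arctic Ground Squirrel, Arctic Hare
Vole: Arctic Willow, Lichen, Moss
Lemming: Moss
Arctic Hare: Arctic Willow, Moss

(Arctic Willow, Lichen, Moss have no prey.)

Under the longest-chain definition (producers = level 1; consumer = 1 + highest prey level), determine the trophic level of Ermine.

Trophic level 3

Arctic Willow is a producer → level 1.
Ptarmigan eats Arctic Willow → level 2.
Ermine eats Ptarmigan (level 2); other prey at levels: Arctic Ground Squirrel 2, Arctic Hare 2 → level 3.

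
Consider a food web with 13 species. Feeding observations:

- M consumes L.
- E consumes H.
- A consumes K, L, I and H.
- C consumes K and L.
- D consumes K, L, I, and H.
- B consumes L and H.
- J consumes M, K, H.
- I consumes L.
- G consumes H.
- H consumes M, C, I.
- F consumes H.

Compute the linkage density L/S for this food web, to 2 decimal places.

There are L = 23 links among S = 13 species.
L/S = 23/13 = 1.7692 ≈ 1.77.

L/S = 1.77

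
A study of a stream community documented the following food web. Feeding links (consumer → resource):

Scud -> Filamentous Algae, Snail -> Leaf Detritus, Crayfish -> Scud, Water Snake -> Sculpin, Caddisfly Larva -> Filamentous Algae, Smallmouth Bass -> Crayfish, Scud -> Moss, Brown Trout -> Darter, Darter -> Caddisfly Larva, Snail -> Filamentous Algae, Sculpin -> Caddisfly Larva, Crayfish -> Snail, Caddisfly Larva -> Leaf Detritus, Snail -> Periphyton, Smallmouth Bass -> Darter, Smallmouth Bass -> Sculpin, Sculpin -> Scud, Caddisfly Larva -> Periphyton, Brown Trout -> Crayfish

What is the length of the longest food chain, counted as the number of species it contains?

One longest chain: Filamentous Algae → Caddisfly Larva → Sculpin → Water Snake.
It has 4 species and 3 links.

4 species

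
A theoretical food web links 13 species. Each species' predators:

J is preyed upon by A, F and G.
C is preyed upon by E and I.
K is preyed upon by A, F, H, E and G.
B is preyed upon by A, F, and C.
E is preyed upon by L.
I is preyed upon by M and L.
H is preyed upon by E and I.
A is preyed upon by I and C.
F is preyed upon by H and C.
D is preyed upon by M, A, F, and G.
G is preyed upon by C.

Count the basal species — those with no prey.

Basal species (no prey listed): D, J, B, K.
Count: 4.

4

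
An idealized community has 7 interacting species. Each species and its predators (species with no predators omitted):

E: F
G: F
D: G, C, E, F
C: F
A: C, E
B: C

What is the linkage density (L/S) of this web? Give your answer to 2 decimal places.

There are L = 10 links among S = 7 species.
L/S = 10/7 = 1.4286 ≈ 1.43.

L/S = 1.43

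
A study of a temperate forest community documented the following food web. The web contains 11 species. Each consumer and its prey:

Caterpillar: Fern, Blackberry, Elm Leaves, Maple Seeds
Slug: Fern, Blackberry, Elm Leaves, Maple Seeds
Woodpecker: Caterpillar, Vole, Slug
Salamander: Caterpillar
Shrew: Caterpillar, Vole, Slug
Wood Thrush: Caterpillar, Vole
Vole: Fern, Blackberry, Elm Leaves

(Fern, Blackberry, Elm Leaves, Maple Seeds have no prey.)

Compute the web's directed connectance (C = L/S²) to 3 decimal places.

C = 0.165

The web has S = 11 species and L = 20 feeding links.
C = L / S² = 20 / 121 = 0.1653 ≈ 0.165.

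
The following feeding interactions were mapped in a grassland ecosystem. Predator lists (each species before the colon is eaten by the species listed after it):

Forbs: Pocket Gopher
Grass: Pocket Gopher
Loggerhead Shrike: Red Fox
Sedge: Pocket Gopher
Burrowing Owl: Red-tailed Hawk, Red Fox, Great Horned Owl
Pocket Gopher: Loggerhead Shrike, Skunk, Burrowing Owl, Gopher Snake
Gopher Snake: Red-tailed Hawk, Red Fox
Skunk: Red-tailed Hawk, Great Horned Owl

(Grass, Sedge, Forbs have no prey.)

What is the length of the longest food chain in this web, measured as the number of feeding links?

3 links

One longest chain: Grass → Pocket Gopher → Skunk → Red-tailed Hawk.
It has 4 species and 3 links.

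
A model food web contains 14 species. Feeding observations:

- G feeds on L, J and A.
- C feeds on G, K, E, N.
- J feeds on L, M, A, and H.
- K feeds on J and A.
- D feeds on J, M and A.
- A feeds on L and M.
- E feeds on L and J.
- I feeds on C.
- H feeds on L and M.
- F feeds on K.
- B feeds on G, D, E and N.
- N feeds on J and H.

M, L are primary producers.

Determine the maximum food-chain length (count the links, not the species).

One longest chain: M → A → J → G → C → I.
It has 6 species and 5 links.

5 links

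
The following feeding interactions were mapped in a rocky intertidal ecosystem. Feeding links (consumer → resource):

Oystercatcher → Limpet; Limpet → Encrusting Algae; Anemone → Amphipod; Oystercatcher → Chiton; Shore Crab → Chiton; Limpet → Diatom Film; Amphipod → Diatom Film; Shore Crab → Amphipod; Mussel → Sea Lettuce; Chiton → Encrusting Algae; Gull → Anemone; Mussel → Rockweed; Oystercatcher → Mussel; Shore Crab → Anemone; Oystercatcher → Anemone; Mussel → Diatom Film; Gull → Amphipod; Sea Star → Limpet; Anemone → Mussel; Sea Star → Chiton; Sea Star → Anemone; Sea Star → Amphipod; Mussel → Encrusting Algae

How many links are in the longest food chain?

One longest chain: Sea Lettuce → Mussel → Anemone → Gull.
It has 4 species and 3 links.

3 links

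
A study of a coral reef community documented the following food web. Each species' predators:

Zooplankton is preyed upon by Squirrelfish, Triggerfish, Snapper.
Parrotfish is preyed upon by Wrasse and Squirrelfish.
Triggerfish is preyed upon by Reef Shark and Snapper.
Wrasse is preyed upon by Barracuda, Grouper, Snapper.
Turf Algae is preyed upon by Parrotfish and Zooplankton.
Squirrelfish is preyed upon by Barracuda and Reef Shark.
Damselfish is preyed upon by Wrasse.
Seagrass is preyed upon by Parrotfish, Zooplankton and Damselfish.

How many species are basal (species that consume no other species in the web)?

Basal species (no prey listed): Turf Algae, Seagrass.
Count: 2.

2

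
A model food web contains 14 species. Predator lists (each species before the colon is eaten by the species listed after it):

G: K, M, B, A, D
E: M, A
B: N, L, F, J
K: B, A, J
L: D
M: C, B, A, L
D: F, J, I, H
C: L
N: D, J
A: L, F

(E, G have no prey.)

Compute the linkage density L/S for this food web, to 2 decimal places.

There are L = 28 links among S = 14 species.
L/S = 28/14 = 2.0000 ≈ 2.00.

L/S = 2.00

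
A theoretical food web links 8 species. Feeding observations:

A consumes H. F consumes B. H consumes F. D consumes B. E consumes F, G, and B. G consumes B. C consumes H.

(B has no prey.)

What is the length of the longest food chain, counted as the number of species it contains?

4 species

One longest chain: B → F → H → C.
It has 4 species and 3 links.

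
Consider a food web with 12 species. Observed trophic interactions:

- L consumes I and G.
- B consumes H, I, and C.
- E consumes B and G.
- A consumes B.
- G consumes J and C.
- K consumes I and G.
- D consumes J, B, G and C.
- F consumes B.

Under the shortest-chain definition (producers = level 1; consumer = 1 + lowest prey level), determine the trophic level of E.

Trophic level 3

J is a producer → level 1.
G eats J → level 2.
E eats G → level 3.
No prey of E is below level 2, so 3 is the minimum.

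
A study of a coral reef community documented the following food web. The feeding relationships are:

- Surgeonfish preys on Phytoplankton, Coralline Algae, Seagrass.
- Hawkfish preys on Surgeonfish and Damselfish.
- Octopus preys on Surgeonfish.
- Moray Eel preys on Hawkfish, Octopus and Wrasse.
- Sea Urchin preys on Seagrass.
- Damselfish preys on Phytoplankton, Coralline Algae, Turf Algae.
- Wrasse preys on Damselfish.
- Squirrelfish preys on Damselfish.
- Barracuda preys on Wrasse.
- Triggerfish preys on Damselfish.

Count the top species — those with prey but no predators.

5

Top species (has prey, but nothing eats it): Sea Urchin, Triggerfish, Squirrelfish, Moray Eel, Barracuda.
Count: 5.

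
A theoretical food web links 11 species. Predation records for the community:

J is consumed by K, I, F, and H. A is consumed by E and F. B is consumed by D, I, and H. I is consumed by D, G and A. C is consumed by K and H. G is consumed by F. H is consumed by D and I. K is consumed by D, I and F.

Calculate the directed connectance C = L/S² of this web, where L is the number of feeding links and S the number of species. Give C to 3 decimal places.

C = 0.165

The web has S = 11 species and L = 20 feeding links.
C = L / S² = 20 / 121 = 0.1653 ≈ 0.165.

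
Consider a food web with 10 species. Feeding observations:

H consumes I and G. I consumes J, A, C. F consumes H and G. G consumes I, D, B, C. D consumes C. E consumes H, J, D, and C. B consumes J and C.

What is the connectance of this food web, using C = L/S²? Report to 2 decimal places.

The web has S = 10 species and L = 18 feeding links.
C = L / S² = 18 / 100 = 0.1800 ≈ 0.18.

C = 0.18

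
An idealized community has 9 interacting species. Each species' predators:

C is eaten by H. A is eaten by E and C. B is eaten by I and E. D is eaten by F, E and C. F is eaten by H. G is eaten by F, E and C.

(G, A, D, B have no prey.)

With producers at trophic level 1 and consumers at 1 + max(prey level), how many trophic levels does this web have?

3

Producers (level 1): G, A, D, B.
G → F → H gives H level 3.
No species has a prey at level 3, so no species reaches level 4.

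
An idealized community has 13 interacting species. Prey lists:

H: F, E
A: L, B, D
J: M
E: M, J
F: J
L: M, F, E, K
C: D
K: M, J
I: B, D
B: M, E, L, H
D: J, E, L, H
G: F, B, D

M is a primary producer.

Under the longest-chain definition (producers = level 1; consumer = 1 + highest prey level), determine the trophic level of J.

Trophic level 2

M is a producer → level 1.
J eats M → level 2.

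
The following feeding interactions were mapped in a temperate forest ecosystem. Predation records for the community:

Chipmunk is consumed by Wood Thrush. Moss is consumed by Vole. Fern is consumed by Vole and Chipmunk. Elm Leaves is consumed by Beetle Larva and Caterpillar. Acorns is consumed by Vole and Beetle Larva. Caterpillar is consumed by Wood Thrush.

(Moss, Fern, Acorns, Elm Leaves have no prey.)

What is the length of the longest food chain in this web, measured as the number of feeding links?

2 links

One longest chain: Fern → Chipmunk → Wood Thrush.
It has 3 species and 2 links.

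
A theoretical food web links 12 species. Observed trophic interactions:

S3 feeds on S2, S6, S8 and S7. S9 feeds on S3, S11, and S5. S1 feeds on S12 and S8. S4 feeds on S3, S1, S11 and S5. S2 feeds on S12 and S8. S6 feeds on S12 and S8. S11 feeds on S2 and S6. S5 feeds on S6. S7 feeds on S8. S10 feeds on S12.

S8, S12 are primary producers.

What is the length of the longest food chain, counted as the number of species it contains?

One longest chain: S8 → S6 → S5 → S4.
It has 4 species and 3 links.

4 species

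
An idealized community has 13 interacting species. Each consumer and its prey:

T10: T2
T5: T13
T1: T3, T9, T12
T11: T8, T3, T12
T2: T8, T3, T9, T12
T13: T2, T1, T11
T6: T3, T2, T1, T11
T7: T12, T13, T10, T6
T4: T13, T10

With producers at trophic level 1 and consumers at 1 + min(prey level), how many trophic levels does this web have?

4

Producers (level 1): T8, T3, T9, T12.
Following each consumer down to its lowest-level prey: T8 → T2 → T13 → T5 (levels 1 through 4).
All prey of T5 (T13 3) are at level 3 or above, so T5 is at level 1 + 3 = 4.
Every consumer has at least one prey at level 3 or below, so none exceeds level 4.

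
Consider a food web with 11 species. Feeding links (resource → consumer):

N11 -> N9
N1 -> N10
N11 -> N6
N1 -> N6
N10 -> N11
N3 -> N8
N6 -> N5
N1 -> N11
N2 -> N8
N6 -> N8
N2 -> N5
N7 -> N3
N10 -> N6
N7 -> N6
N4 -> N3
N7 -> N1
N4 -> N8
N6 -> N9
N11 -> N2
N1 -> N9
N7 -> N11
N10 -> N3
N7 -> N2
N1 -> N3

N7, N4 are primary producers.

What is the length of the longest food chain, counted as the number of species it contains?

One longest chain: N7 → N1 → N10 → N11 → N6 → N9.
It has 6 species and 5 links.

6 species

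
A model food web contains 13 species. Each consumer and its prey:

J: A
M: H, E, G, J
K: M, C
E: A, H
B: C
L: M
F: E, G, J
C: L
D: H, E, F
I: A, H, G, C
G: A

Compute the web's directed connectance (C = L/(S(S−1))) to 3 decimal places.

The web has S = 13 species and L = 23 feeding links.
C = L / (S(S−1)) = 23 / 156 = 0.1474 ≈ 0.147.

C = 0.147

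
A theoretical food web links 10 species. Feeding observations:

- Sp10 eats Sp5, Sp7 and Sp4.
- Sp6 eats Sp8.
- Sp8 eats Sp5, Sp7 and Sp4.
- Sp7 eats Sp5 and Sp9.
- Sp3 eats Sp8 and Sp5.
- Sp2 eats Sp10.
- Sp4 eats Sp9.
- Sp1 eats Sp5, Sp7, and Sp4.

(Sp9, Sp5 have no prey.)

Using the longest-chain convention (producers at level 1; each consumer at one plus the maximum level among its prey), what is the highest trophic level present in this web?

Producers (level 1): Sp9, Sp5.
Sp9 → Sp7 → Sp10 → Sp2 gives Sp2 level 4.
No species has a prey at level 4, so no species reaches level 5.

4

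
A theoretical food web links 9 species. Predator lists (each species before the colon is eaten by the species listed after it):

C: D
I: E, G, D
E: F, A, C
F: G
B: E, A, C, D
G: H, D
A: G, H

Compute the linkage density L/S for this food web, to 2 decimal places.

L/S = 1.78

There are L = 16 links among S = 9 species.
L/S = 16/9 = 1.7778 ≈ 1.78.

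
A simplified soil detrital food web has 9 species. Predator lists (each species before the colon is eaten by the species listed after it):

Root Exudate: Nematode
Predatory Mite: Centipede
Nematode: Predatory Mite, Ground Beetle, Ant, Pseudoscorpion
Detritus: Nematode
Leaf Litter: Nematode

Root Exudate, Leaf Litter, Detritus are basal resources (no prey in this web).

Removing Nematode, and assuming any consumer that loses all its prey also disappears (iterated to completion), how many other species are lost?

Remove Nematode.
Round 1: Predatory Mite (all prey gone), Ground Beetle (all prey gone), Ant (all prey gone), Pseudoscorpion (all prey gone) → extinct.
Round 2: Centipede (all prey gone) → extinct.
No further losses. Total secondary extinctions: 5.

5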